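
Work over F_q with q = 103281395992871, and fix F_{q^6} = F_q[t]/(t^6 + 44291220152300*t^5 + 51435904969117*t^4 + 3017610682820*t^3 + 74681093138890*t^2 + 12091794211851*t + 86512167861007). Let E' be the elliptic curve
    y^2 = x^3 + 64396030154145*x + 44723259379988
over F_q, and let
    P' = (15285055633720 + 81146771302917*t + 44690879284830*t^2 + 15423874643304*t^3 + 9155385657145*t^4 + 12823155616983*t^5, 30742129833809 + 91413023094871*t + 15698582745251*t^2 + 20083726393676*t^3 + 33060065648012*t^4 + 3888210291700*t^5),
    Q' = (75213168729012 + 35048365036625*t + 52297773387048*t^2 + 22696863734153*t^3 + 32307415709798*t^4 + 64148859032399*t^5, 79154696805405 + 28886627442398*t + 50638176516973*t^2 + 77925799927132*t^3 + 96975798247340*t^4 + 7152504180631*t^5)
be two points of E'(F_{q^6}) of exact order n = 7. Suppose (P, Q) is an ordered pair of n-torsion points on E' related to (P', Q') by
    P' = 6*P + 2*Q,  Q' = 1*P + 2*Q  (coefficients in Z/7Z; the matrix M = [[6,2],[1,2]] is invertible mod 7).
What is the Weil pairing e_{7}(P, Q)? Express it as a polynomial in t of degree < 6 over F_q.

70507172301758 + 41296424125287*t + 15658160140161*t^2 + 20934559036950*t^3 + 17189307284617*t^4 + 98313597192880*t^5

Since e_{7}(P,P)=e_{7}(Q,Q)=1 and e_{7}(Q,P)=e_{7}(P,Q)^{-1}, expanding e_{7}(6*P + 2*Q,1*P + 2*Q) leaves e(P,Q)^det(M).
So e_{7}(P,Q) = e_{7}(P',Q')^{5}, since 3*5 = 1 mod 7.
Double-and-add over 111: 3-1 doublings, 3-1 additions; each step l_{T,T}/v_{2T} or l_{T,P'}/v at Q'+S for random S.
The quotient is 14147087371314 + 69918833020536*t + 1272352642262*t^2 + 96094534140527*t^3 + 862242889415*t^4 + 9236483198558*t^5.
Hence e(P,Q) = 70507172301758 + 41296424125287*t + 15658160140161*t^2 + 20934559036950*t^3 + 17189307284617*t^4 + 98313597192880*t^5 in F_{103281395992871^6}^*.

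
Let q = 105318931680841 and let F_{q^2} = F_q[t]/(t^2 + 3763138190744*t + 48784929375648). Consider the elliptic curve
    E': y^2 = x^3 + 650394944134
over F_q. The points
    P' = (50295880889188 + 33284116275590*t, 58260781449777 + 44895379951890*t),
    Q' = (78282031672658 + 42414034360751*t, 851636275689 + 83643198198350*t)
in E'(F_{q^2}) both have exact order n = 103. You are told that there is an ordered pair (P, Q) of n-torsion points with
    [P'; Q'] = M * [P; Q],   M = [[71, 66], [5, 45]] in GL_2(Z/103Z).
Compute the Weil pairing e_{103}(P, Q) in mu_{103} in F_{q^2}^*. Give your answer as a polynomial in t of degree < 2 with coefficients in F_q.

101962681525000 + 70359854163615*t

e_{103}(aP+bQ,cP+dQ) = e_{103}(P,Q)^(ad-bc); with (a,b,c,d)=(71,66,5,45) this gives the det-103 law.
So e_{103}(P,Q) = e_{103}(P',Q')^{65}, since 84*65 = 1 mod 103.
Miller loop for e_{103} over F_{105318931680841^2}: bits of 103 = 1100111; 6 double steps + 4 add steps, l/v at each.
So e_{103}(P',Q') = 31371712904386 + 61517515291601*t.
Thus e_{103}(P,Q) = 101962681525000 + 70359854163615*t.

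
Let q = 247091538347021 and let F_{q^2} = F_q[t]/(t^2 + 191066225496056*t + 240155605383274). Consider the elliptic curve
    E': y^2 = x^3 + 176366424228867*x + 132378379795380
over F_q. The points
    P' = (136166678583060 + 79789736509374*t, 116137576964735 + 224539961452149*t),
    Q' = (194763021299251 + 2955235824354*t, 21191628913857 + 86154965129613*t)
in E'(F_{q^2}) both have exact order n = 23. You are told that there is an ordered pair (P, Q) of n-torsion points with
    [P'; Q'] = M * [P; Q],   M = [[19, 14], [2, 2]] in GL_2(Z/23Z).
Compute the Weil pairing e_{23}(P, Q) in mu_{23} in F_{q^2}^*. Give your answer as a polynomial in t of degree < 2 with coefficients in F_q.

168572881171538 + 7967708645099*t

Since e_{23}(P,P)=e_{23}(Q,Q)=1 and e_{23}(Q,P)=e_{23}(P,Q)^{-1}, expanding e_{23}(19*P + 14*Q,2*P + 2*Q) leaves e(P,Q)^det(M).
det M = 19*2 - 14*2 = 10 = 10 (mod 23); 10^{-1} = 7 (mod 23).
Miller loop for e_{23} over F_{247091538347021^2}: bits of 23 = 10111; 4 double steps + 3 add steps, l/v at each.
So e_{23}(P',Q') = 30499333000254 + 186759614081156*t.
Finally e_{23}(P,Q) = 168572881171538 + 7967708645099*t.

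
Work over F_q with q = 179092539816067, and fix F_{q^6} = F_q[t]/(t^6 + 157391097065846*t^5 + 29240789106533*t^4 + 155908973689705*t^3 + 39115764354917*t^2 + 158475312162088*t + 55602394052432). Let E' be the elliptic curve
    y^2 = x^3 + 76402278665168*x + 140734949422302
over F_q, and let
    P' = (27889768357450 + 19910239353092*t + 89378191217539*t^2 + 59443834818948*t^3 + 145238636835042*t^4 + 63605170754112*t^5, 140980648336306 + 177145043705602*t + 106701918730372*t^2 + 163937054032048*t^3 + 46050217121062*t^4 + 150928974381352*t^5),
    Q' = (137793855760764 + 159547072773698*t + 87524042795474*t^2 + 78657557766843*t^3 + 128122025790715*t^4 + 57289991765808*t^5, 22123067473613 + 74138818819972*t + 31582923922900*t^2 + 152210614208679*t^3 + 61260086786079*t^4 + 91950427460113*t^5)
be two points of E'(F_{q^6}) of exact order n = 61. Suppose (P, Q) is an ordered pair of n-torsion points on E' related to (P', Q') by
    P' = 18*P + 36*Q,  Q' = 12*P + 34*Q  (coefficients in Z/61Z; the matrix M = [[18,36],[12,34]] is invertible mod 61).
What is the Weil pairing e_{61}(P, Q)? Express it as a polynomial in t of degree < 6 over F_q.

The 61-Weil pairing on E[61] over F_{179092539816067} is alternating-bilinear: e_{61}(P',Q') = e_{61}(P,Q)^det(M).
det M = 18*34 - 36*12 = 180 = 58 (mod 61); 58^{-1} = 20 (mod 61).
n = 61 = (111101)_2 (6 bits, wt 5); accumulate f_{61,P'}(Q'+S)/f_{61,P'}(S) along the 5-step ladder.
Miller gives e_{61}(P',Q') = 103043609006743 + 96353300205692*t + 118677828449122*t^2 + 114355339537680*t^3 + 80377106960668*t^4 + 59889090865964*t^5 in F_{179092539816067^6}.
Thus e_{61}(P,Q) = 105685845358599 + 159807008076510*t + 88012582023234*t^2 + 53582031377344*t^3 + 1999239425749*t^4 + 104995854618500*t^5.

105685845358599 + 159807008076510*t + 88012582023234*t^2 + 53582031377344*t^3 + 1999239425749*t^4 + 104995854618500*t^5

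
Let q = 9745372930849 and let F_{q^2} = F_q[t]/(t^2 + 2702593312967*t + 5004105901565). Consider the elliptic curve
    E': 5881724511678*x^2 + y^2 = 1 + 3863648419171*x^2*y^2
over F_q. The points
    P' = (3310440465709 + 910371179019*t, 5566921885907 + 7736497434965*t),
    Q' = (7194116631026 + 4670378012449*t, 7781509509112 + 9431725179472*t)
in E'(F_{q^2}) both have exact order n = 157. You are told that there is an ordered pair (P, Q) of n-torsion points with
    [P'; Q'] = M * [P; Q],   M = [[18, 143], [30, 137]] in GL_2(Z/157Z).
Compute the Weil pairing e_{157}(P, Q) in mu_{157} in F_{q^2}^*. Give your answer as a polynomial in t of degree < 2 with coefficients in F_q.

e_{157}(aP+bQ,cP+dQ) = e_{157}(P,Q)^(ad-bc); with (a,b,c,d)=(18,143,30,137) this gives the det-157 law.
So e_{157}(P,Q) = e_{157}(P',Q')^{123}, since 60*123 = 1 mod 157.
Map (x,y)_Ed via u=(1+y)/(1-y), v=(1+y)/((1-y)x) to Montgomery A=0,B=7967575359624; then to (a',b')=(3509099524852,0).
Miller loop for e_{157} over F_{9745372930849^2}: bits of 157 = 10011101; 7 double steps + 4 add steps, l/v at each.
Result: e(P',Q') = 1393487835513 + 7298875345890*t.
Thus e_{157}(P,Q) = 3455576777449 + 3250023200245*t.

3455576777449 + 3250023200245*t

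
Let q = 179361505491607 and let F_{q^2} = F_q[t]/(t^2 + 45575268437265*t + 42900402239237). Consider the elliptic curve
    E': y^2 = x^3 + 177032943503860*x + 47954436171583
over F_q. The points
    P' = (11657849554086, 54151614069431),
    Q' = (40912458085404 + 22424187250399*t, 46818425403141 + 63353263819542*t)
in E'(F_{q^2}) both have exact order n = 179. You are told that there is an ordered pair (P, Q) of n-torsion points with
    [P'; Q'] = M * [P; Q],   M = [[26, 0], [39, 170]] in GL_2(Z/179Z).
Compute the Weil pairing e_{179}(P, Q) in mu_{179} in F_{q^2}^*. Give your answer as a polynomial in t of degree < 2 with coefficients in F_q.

e_{179} is bilinear + alternating on E[179], so e_{179}(26*P, 39*P + 170*Q) = e_{179}(P,Q)^(26*170-0*39).
Inverting 124 mod 179: 13. Thus e_{179}(P,Q) = e(P',Q')^{13}.
Run Miller on y^2=x^3+177032943503860*x+47954436171583 over F_{179361505491607}: ladder 10110011 (8 bits); e = f_P(D_Q)/f_Q(D_P).
The quotient is 160543955535191 + 12648942191847*t.
Finally e_{179}(P,Q) = 109068799413665 + 178947940360379*t.

109068799413665 + 178947940360379*t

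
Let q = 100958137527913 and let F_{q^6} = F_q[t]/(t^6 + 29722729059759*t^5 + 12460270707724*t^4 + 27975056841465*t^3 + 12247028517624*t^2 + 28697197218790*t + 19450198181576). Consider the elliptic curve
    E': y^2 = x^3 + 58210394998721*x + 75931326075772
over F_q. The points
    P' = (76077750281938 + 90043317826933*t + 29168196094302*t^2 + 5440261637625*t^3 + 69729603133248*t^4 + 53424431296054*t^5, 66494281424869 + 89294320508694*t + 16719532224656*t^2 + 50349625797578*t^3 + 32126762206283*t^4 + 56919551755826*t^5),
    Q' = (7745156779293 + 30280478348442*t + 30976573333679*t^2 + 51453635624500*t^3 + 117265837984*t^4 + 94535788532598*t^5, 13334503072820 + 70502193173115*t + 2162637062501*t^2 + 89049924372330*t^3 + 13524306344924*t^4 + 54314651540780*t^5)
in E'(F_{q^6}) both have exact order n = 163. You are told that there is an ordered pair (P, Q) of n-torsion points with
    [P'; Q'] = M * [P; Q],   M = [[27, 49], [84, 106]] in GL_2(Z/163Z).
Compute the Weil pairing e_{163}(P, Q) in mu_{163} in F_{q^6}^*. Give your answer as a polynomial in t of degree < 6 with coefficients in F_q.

63264910344900 + 96033768823178*t + 56834197832795*t^2 + 32168419930249*t^3 + 54075809807721*t^4 + 55293648359002*t^5

Under M = [[27,49],[84,106]] in GL_2(Z/163), e_{163}(P',Q') = e_{163}(P,Q)^(27*106-49*84 mod 163).
So e_{163}(P,Q) = e_{163}(P',Q')^{75}, since 50*75 = 1 mod 163.
Build f_{163,P'} and f_{163,Q'} via the 8-bit ladder of 163=10100011_2; evaluate at shifted divisors; quotient in F_{100958137527913^6}.
So e_{163}(P',Q') = 18086520172697 + 99969542288065*t + 43677027870865*t^2 + 9151751404033*t^3 + 22300155918245*t^4 + 70326728252843*t^5.
(18086520172697 + 99969542288065*t + 43677027870865*t^2 + 9151751404033*t^3 + 22300155918245*t^4 + 70326728252843*t^5)^{75} mod (100958137527913,f) = 63264910344900 + 96033768823178*t + 56834197832795*t^2 + 32168419930249*t^3 + 54075809807721*t^4 + 55293648359002*t^5.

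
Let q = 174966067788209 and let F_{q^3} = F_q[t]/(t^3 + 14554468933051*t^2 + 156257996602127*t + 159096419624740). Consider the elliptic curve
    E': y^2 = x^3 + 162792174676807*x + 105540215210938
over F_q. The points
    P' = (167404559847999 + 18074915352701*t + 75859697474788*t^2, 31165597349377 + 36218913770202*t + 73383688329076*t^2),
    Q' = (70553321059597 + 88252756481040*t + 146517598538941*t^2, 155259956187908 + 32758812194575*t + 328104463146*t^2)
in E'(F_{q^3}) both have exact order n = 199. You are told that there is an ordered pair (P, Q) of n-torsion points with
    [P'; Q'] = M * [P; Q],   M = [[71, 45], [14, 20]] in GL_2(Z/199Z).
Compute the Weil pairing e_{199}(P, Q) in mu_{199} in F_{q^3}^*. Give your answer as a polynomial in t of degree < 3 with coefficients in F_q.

141895118879343 + 4327965837832*t + 20515489463421*t^2

e_{199}(aP+bQ,cP+dQ) = e_{199}(P,Q)^(ad-bc); with (a,b,c,d)=(71,45,14,20) this gives the det-199 law.
det(M) mod 199 = 193; its inverse in (Z/199)^* is 33 (check: 193*33 mod 199 = 1).
8-bit Miller (11000111) on E'/F_{174966067788209} with a'=162792174676807, b'=105540215210938: accumulate tangent/chord ratios at Q'+S and P'+S'.
f_P(D_Q)/f_Q(D_P) = 173060516016208 + 164152409137599*t + 37981972809353*t^2.
(173060516016208 + 164152409137599*t + 37981972809353*t^2)^{33} mod (174966067788209,f) = 141895118879343 + 4327965837832*t + 20515489463421*t^2.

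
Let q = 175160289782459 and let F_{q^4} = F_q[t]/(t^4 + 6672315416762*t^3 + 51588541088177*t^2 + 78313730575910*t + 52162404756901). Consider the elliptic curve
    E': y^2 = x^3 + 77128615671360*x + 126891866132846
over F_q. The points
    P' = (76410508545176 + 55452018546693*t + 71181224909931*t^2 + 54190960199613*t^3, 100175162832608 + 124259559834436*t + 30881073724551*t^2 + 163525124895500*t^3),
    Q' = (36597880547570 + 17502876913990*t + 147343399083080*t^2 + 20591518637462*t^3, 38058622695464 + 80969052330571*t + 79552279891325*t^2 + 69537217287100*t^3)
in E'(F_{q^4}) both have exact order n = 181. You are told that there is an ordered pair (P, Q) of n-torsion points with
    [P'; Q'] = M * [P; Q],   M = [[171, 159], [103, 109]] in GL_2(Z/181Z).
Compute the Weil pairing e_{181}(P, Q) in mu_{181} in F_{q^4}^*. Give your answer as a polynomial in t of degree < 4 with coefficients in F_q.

69815652347935 + 29892138353289*t + 18588219981014*t^2 + 28519064393623*t^3

Alternating bilinearity on E[181] (values in mu_{181} in F_{175160289782459^4}) gives e(P',Q') = e(P,Q)^det(M).
171*109 - 159*103 = 2262; reduced mod 181: det = 90, inverse 179.
Miller loop for e_{181} over F_{175160289782459^4}: bits of 181 = 10110101; 7 double steps + 4 add steps, l/v at each.
The quotient is 112535946262683 + 34263999982815*t + 68114272094257*t^2 + 98075225779137*t^3.
Finally e_{181}(P,Q) = 69815652347935 + 29892138353289*t + 18588219981014*t^2 + 28519064393623*t^3.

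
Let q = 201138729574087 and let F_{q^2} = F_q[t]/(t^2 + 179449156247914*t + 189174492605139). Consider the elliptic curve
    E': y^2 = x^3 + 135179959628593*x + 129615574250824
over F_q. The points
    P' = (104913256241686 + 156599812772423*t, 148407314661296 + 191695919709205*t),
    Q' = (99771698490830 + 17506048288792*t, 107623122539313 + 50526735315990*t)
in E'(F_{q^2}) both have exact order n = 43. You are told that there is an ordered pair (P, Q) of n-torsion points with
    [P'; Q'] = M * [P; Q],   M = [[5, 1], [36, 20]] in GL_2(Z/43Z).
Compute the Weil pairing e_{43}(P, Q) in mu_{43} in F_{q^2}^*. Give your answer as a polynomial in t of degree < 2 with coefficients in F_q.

21558211574653 + 160348302285966*t

The 43-Weil pairing on E[43] over F_{201138729574087} is alternating-bilinear: e_{43}(P',Q') = e_{43}(P,Q)^det(M).
5*20 - 1*36 = 64; reduced mod 43: det = 21, inverse 41.
6-bit Miller (101011) on E'/F_{201138729574087} with a'=135179959628593, b'=129615574250824: accumulate tangent/chord ratios at Q'+S and P'+S'.
Miller gives e_{43}(P',Q') = 179762200929849 + 61478263174823*t in F_{201138729574087^2}.
e_{43}(P,Q) = (179762200929849 + 61478263174823*t)^{41} = 21558211574653 + 160348302285966*t.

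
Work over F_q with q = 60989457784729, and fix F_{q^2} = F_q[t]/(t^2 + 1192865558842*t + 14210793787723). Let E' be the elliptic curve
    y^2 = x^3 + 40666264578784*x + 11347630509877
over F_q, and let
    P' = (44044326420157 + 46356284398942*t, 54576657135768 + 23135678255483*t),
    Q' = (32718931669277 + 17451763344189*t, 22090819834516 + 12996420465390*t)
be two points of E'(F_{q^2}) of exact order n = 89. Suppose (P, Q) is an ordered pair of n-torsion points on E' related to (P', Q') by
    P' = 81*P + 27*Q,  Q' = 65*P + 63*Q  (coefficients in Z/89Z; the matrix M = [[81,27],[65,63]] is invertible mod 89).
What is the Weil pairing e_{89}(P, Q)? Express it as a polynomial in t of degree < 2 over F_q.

47408937856447 + 45277954131594*t

Since e_{89}(P,P)=e_{89}(Q,Q)=1 and e_{89}(Q,P)=e_{89}(P,Q)^{-1}, expanding e_{89}(81*P + 27*Q,65*P + 63*Q) leaves e(P,Q)^det(M).
Hence e(P,Q) = e(P',Q')^{34} where 34 = 55^{-1} mod 89.
7-bit Miller (1011001) on E'/F_{60989457784729} with a'=40666264578784, b'=11347630509877: accumulate tangent/chord ratios at Q'+S and P'+S'.
Result: e(P',Q') = 9845377183087 + 3525102167523*t.
Thus e_{89}(P,Q) = 47408937856447 + 45277954131594*t.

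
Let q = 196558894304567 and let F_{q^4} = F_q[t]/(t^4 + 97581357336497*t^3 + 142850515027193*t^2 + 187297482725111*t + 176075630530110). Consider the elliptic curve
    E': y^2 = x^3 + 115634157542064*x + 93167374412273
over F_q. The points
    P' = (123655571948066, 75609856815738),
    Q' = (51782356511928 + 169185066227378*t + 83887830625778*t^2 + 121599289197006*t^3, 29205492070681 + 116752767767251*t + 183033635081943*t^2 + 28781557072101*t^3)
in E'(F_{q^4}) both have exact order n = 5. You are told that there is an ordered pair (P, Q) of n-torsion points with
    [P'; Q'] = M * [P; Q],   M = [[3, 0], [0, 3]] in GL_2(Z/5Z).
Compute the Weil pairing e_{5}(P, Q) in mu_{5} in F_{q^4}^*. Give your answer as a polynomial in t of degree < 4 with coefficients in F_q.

151713525671774 + 177198939706826*t + 19119479842193*t^2 + 139397653228101*t^3

Since e_{5}(P,P)=e_{5}(Q,Q)=1 and e_{5}(Q,P)=e_{5}(P,Q)^{-1}, expanding e_{5}(3*P,3*Q) leaves e(P,Q)^det(M).
Inverting 4 mod 5: 4. Thus e_{5}(P,Q) = e(P',Q')^{4}.
Double-and-add over 101: 3-1 doublings, 2-1 additions; each step l_{T,T}/v_{2T} or l_{T,P'}/v at Q'+S for random S.
e_{5}(P',Q') = 170560583887845 + 169913047112911*t + 136608728751426*t^2 + 195317295704442*t^3.
Hence e(P,Q) = 151713525671774 + 177198939706826*t + 19119479842193*t^2 + 139397653228101*t^3 in F_{196558894304567^4}^*.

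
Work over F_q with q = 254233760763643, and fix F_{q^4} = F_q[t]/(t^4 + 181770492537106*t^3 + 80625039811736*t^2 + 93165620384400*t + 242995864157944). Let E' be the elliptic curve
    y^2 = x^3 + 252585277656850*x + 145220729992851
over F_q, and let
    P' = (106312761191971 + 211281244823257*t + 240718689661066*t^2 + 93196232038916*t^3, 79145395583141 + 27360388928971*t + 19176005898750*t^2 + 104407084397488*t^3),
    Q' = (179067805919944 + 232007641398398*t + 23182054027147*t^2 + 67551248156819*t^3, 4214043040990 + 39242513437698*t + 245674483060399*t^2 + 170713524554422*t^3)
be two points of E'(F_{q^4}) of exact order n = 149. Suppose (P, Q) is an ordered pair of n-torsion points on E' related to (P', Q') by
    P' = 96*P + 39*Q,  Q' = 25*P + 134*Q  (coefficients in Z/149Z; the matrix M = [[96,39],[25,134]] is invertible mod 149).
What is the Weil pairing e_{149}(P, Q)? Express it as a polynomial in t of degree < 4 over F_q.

Alternating bilinearity on E[149] (values in mu_{149} in F_{254233760763643^4}) gives e(P',Q') = e(P,Q)^det(M).
Inverting 118 mod 149: 24. Thus e_{149}(P,Q) = e(P',Q')^{24}.
8-bit Miller (10010101) on E'/F_{254233760763643} with a'=252585277656850, b'=145220729992851: accumulate tangent/chord ratios at Q'+S and P'+S'.
e_{149}(P',Q') = 199809336838520 + 91241139694444*t + 240544192629448*t^2 + 53457054389178*t^3.
Thus e_{149}(P,Q) = 137612620495396 + 246238808041994*t + 103575641131763*t^2 + 106787062153324*t^3.

137612620495396 + 246238808041994*t + 103575641131763*t^2 + 106787062153324*t^3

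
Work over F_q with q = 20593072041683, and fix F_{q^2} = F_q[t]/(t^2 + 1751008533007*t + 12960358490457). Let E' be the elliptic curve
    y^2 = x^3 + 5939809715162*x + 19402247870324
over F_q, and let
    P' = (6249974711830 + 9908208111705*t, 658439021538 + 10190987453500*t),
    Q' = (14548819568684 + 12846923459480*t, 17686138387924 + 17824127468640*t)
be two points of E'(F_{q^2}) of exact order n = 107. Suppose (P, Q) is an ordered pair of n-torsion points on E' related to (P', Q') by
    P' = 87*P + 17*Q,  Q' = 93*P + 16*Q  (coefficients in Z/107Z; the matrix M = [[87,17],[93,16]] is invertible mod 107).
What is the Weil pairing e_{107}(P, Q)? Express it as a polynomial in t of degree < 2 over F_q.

19336567723408 + 19369083357028*t

Since e_{107}(P,P)=e_{107}(Q,Q)=1 and e_{107}(Q,P)=e_{107}(P,Q)^{-1}, expanding e_{107}(87*P + 17*Q,93*P + 16*Q) leaves e(P,Q)^det(M).
det M = 87*16 - 17*93 = -189 = 25 (mod 107); 25^{-1} = 30 (mod 107).
Double-and-add over 1101011: 7-1 doublings, 5-1 additions; each step l_{T,T}/v_{2T} or l_{T,P'}/v at Q'+S for random S.
Result: e(P',Q') = 601686790292 + 421241250894*t.
(601686790292 + 421241250894*t)^{30} mod (20593072041683,f) = 19336567723408 + 19369083357028*t.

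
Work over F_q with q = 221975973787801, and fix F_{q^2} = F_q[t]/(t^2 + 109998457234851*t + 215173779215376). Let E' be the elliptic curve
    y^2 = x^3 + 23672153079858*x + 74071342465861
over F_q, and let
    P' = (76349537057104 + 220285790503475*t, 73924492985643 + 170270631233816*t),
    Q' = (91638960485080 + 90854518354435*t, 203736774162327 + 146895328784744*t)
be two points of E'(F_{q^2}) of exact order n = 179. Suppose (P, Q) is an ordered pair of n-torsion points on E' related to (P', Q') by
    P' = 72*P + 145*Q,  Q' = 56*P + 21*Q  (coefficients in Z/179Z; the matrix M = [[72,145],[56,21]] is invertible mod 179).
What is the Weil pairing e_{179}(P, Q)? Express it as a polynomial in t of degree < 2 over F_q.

38028599492116 + 2531122237745*t

Under M = [[72,145],[56,21]] in GL_2(Z/179), e_{179}(P',Q') = e_{179}(P,Q)^(72*21-145*56 mod 179).
det M = 72*21 - 145*56 = -6608 = 15 (mod 179); 15^{-1} = 12 (mod 179).
Miller loop for e_{179} over F_{221975973787801^2}: bits of 179 = 10110011; 7 double steps + 4 add steps, l/v at each.
Miller gives e_{179}(P',Q') = 17899599044809 + 172659338450631*t in F_{221975973787801^2}.
Hence e(P,Q) = 38028599492116 + 2531122237745*t in F_{221975973787801^2}^*.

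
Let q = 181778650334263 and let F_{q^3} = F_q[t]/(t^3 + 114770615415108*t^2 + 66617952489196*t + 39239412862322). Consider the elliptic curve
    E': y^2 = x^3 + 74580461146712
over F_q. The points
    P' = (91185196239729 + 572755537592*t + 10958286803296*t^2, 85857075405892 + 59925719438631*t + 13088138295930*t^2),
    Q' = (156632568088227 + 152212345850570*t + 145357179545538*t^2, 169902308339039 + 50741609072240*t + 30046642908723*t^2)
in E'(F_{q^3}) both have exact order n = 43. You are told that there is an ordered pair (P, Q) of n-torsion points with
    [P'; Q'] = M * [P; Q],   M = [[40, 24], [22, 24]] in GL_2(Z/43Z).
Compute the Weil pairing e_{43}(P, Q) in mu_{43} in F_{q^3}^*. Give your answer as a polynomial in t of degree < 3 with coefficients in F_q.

146866804161617 + 77444575068778*t + 117814876638913*t^2

e_{43}(aP+bQ,cP+dQ) = e_{43}(P,Q)^(ad-bc); with (a,b,c,d)=(40,24,22,24) this gives the det-43 law.
Inverting 2 mod 43: 22. Thus e_{43}(P,Q) = e(P',Q')^{22}.
Double-and-add over 101011: 6-1 doublings, 4-1 additions; each step l_{T,T}/v_{2T} or l_{T,P'}/v at Q'+S for random S.
So e_{43}(P',Q') = 119273267494677 + 141484540292334*t + 24077438061533*t^2.
Raise to 22: e(P,Q) = 146866804161617 + 77444575068778*t + 117814876638913*t^2 in mu_{43}.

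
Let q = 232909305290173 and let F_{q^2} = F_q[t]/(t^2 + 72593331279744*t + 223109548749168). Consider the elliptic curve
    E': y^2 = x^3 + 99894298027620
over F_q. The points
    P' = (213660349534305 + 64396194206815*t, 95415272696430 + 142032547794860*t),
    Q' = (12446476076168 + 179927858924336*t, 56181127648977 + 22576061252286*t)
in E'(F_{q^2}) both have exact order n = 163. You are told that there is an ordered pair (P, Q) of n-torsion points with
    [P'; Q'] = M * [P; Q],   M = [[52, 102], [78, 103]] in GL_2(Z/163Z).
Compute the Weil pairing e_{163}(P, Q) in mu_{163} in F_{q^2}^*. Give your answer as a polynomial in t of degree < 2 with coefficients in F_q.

67055192902831 + 94076470515981*t

The 163-Weil pairing on E[163] over F_{232909305290173} is alternating-bilinear: e_{163}(P',Q') = e_{163}(P,Q)^det(M).
det M = 52*103 - 102*78 = -2600 = 8 (mod 163); 8^{-1} = 102 (mod 163).
Double-and-add over 10100011: 8-1 doublings, 4-1 additions; each step l_{T,T}/v_{2T} or l_{T,P'}/v at Q'+S for random S.
The quotient is 171311518853370 + 230774896079698*t.
Thus e_{163}(P,Q) = 67055192902831 + 94076470515981*t.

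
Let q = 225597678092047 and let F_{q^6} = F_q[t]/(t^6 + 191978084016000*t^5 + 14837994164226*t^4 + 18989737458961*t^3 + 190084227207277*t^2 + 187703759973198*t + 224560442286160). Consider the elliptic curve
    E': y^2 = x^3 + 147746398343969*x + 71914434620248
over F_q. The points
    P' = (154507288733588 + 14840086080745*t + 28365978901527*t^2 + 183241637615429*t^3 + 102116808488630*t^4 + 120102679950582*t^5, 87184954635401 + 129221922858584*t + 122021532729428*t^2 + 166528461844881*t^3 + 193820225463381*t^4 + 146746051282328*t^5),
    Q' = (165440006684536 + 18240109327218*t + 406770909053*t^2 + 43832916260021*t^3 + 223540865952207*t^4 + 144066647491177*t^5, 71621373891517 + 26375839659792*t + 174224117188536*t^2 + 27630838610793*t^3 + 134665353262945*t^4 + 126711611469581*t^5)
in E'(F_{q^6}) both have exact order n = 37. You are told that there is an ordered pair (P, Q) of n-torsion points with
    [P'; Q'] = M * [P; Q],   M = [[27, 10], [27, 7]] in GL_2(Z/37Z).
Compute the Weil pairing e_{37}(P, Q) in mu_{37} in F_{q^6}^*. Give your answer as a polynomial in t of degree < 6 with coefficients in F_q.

e_{37}(aP+bQ,cP+dQ) = e_{37}(P,Q)^(ad-bc); with (a,b,c,d)=(27,10,27,7) this gives the det-37 law.
det M = 27*7 - 10*27 = -81 = 30 (mod 37); 30^{-1} = 21 (mod 37).
6-bit Miller (100101) on E'/F_{225597678092047} with a'=147746398343969, b'=71914434620248: accumulate tangent/chord ratios at Q'+S and P'+S'.
Result: e(P',Q') = 143497304721827 + 179089455195548*t + 130625672366804*t^2 + 175829790207158*t^3 + 49206598233092*t^4 + 30153367767716*t^5.
Raise to 21: e(P,Q) = 66300950392793 + 49475584940911*t + 71530957474420*t^2 + 85713017168892*t^3 + 28020773001423*t^4 + 40973699187181*t^5 in mu_{37}.

66300950392793 + 49475584940911*t + 71530957474420*t^2 + 85713017168892*t^3 + 28020773001423*t^4 + 40973699187181*t^5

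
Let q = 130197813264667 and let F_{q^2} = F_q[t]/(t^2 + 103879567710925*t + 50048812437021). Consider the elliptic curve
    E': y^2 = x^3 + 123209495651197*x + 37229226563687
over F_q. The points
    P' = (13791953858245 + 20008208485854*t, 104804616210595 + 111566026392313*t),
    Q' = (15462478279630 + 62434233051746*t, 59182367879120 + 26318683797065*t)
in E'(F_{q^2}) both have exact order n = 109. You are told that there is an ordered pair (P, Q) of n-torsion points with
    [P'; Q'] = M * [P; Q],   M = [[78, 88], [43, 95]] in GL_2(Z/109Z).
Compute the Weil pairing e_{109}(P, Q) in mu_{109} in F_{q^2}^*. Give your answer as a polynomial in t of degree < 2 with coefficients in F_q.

110329899655787 + 121892058370830*t

e_{109} is bilinear + alternating on E[109], so e_{109}(78*P + 88*Q, 43*P + 95*Q) = e_{109}(P,Q)^(78*95-88*43).
det(M) mod 109 = 29; its inverse in (Z/109)^* is 94 (check: 29*94 mod 109 = 1).
Run Miller on y^2=x^3+123209495651197*x+37229226563687 over F_{130197813264667}: ladder 1101101 (7 bits); e = f_P(D_Q)/f_Q(D_P).
e_{109}(P',Q') = 21265162384756 + 13923198095494*t.
Hence e(P,Q) = 110329899655787 + 121892058370830*t in F_{130197813264667^2}^*.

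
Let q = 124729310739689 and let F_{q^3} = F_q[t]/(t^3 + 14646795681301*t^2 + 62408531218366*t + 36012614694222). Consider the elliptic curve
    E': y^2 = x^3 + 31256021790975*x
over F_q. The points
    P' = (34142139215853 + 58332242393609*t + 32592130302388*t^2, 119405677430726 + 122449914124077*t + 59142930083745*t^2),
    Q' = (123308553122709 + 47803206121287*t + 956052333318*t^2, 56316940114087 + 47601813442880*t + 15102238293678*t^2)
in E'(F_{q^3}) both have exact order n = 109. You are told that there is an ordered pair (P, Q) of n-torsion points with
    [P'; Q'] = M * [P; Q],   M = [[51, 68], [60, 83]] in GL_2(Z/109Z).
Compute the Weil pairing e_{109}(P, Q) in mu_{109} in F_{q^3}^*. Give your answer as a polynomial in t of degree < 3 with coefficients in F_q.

Since e_{109}(P,P)=e_{109}(Q,Q)=1 and e_{109}(Q,P)=e_{109}(P,Q)^{-1}, expanding e_{109}(51*P + 68*Q,60*P + 83*Q) leaves e(P,Q)^det(M).
det M = 51*83 - 68*60 = 153 = 44 (mod 109); 44^{-1} = 57 (mod 109).
Build f_{109,P'} and f_{109,Q'} via the 7-bit ladder of 109=1101101_2; evaluate at shifted divisors; quotient in F_{124729310739689^3}.
e_{109}(P',Q') = 13271968743499 + 48525200381560*t + 43062746344556*t^2.
Finally e_{109}(P,Q) = 103158682101534 + 16073144546509*t + 43364068105678*t^2.

103158682101534 + 16073144546509*t + 43364068105678*t^2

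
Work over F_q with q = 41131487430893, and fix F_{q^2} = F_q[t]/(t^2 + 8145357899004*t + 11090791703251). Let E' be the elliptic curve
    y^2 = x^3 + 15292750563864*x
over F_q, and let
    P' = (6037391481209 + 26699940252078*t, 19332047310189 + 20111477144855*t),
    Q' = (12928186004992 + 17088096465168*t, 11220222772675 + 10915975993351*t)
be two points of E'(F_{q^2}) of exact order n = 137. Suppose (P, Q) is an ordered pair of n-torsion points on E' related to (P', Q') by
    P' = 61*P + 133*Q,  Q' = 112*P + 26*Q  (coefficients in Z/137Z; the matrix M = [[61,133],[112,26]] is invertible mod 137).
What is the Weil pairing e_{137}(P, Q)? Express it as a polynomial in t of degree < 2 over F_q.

22091257411984 + 5320888416163*t

Under M = [[61,133],[112,26]] in GL_2(Z/137), e_{137}(P',Q') = e_{137}(P,Q)^(61*26-133*112 mod 137).
So e_{137}(P,Q) = e_{137}(P',Q')^{13}, since 116*13 = 1 mod 137.
Run Miller on y^2=x^3+15292750563864*x over F_{41131487430893}: ladder 10001001 (8 bits); e = f_P(D_Q)/f_Q(D_P).
Miller gives e_{137}(P',Q') = 28740416113987 + 2540525020204*t in F_{41131487430893^2}.
Thus e_{137}(P,Q) = 22091257411984 + 5320888416163*t.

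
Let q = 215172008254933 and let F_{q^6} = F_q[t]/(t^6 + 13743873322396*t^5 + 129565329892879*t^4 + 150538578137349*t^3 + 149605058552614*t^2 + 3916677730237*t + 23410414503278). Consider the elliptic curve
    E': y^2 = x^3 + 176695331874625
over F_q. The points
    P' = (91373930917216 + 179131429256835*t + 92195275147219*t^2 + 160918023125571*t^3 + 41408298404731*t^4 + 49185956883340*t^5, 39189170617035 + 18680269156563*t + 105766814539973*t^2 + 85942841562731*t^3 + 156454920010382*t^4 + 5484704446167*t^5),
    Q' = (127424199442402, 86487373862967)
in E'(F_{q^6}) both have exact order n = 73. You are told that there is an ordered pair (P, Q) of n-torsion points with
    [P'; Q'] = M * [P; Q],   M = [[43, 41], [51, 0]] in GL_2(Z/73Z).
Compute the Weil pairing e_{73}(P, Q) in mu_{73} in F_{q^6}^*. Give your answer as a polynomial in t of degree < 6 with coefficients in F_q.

23445538167347 + 149798684035801*t + 62635897457021*t^2 + 75104406418235*t^3 + 125226683132382*t^4 + 160501758240736*t^5

Since e_{73}(P,P)=e_{73}(Q,Q)=1 and e_{73}(Q,P)=e_{73}(P,Q)^{-1}, expanding e_{73}(43*P + 41*Q,51*P) leaves e(P,Q)^det(M).
det M = 43*0 - 41*51 = -2091 = 26 (mod 73); 26^{-1} = 59 (mod 73).
Build f_{73,P'} and f_{73,Q'} via the 7-bit ladder of 73=1001001_2; evaluate at shifted divisors; quotient in F_{215172008254933^6}.
The quotient is 211267875245885 + 60851597257543*t + 33805930848820*t^2 + 34759295409022*t^3 + 79913959224617*t^4 + 125286229108742*t^5.
Thus e_{73}(P,Q) = 23445538167347 + 149798684035801*t + 62635897457021*t^2 + 75104406418235*t^3 + 125226683132382*t^4 + 160501758240736*t^5.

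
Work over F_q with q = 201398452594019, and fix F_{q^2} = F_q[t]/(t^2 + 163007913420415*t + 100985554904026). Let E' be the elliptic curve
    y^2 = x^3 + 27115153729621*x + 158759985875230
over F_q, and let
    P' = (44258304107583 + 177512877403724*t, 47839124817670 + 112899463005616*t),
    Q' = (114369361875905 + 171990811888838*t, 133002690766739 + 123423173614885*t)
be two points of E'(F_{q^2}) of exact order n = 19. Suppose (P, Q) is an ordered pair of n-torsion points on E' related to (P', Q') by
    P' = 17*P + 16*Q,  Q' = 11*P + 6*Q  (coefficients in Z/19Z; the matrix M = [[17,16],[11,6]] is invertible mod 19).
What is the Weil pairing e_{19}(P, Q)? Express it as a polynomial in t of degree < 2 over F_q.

Alternating bilinearity on E[19] (values in mu_{19} in F_{201398452594019^2}) gives e(P',Q') = e(P,Q)^det(M).
17*6 - 16*11 = -74; reduced mod 19: det = 2, inverse 10.
Build f_{19,P'} and f_{19,Q'} via the 5-bit ladder of 19=10011_2; evaluate at shifted divisors; quotient in F_{201398452594019^2}.
f_P(D_Q)/f_Q(D_P) = 76327764534398 + 97116674571818*t.
e_{19}(P,Q) = (76327764534398 + 97116674571818*t)^{10} = 53763474073171 + 38429244484086*t.

53763474073171 + 38429244484086*t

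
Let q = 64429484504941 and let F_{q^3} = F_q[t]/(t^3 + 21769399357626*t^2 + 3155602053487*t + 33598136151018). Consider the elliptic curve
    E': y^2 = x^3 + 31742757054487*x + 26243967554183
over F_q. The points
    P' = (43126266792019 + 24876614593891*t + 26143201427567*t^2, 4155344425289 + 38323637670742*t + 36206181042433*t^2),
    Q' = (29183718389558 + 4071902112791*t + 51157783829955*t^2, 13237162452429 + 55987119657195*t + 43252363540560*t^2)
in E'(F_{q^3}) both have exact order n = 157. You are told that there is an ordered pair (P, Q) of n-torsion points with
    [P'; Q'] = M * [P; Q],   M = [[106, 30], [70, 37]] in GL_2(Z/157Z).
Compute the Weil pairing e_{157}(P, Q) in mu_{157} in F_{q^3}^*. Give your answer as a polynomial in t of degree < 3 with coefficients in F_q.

Alternating bilinearity on E[157] (values in mu_{157} in F_{64429484504941^3}) gives e(P',Q') = e(P,Q)^det(M).
106*37 - 30*70 = 1822; reduced mod 157: det = 95, inverse 119.
Double-and-add over 10011101: 8-1 doublings, 5-1 additions; each step l_{T,T}/v_{2T} or l_{T,P'}/v at Q'+S for random S.
Result: e(P',Q') = 2705964177587 + 63153849336947*t + 63203305554063*t^2.
Hence e(P,Q) = 38403358533657 + 35271436459713*t + 31415951969391*t^2 in F_{64429484504941^3}^*.

38403358533657 + 35271436459713*t + 31415951969391*t^2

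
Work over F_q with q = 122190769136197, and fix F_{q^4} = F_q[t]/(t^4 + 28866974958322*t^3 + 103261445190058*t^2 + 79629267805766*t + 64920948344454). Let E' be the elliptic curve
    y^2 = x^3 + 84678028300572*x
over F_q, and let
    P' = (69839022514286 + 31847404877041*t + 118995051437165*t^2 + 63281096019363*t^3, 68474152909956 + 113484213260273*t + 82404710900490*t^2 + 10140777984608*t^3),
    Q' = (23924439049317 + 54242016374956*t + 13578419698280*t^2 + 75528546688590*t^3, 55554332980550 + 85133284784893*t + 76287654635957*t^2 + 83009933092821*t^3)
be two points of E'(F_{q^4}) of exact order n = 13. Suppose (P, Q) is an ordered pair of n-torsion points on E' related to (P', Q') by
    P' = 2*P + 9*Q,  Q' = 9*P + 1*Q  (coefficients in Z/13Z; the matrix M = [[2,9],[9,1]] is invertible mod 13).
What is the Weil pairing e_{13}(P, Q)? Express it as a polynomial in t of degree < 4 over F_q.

55390646159872 + 77403213601867*t + 30480882831650*t^2 + 110886819921616*t^3

Since e_{13}(P,P)=e_{13}(Q,Q)=1 and e_{13}(Q,P)=e_{13}(P,Q)^{-1}, expanding e_{13}(2*P + 9*Q,9*P + 1*Q) leaves e(P,Q)^det(M).
Hence e(P,Q) = e(P',Q')^{12} where 12 = 12^{-1} mod 13.
Build f_{13,P'} and f_{13,Q'} via the 4-bit ladder of 13=1101_2; evaluate at shifted divisors; quotient in F_{122190769136197^4}.
f_P(D_Q)/f_Q(D_P) = 97460744846353 + 59917284594644*t + 51467662843413*t^2 + 32697921779000*t^3.
Raise to 12: e(P,Q) = 55390646159872 + 77403213601867*t + 30480882831650*t^2 + 110886819921616*t^3 in mu_{13}.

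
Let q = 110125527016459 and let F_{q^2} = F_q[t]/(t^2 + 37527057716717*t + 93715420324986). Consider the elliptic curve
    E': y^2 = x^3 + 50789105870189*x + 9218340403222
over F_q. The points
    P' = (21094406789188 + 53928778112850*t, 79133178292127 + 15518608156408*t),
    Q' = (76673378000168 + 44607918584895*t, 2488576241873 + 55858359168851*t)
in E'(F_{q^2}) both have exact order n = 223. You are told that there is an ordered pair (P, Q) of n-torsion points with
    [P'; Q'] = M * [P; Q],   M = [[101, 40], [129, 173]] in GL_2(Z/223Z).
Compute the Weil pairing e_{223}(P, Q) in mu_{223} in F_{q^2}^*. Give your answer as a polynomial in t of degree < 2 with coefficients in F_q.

88413264661285 + 47453086925482*t

The 223-Weil pairing on E[223] over F_{110125527016459} is alternating-bilinear: e_{223}(P',Q') = e_{223}(P,Q)^det(M).
Hence e(P,Q) = e(P',Q')^{79} where 79 = 48^{-1} mod 223.
8-bit Miller (11011111) on E'/F_{110125527016459} with a'=50789105870189, b'=9218340403222: accumulate tangent/chord ratios at Q'+S and P'+S'.
The quotient is 73370879945919 + 17934858213479*t.
Hence e(P,Q) = 88413264661285 + 47453086925482*t in F_{110125527016459^2}^*.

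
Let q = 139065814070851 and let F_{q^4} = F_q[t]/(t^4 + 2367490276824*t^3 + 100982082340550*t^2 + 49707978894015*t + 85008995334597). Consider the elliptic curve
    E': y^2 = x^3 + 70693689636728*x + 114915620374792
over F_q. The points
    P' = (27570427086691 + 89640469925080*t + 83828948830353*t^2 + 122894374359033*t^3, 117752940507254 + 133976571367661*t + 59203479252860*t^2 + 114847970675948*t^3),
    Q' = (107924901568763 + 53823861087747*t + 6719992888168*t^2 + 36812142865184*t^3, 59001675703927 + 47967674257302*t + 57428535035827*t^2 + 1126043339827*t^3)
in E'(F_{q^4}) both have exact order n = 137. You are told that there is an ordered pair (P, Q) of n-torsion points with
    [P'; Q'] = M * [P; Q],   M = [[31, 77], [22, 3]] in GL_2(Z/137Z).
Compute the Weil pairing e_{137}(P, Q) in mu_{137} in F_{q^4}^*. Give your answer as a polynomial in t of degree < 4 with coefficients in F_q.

Since e_{137}(P,P)=e_{137}(Q,Q)=1 and e_{137}(Q,P)=e_{137}(P,Q)^{-1}, expanding e_{137}(31*P + 77*Q,22*P + 3*Q) leaves e(P,Q)^det(M).
Inverting 43 mod 137: 51. Thus e_{137}(P,Q) = e(P',Q')^{51}.
Run Miller on y^2=x^3+70693689636728*x+114915620374792 over F_{139065814070851}: ladder 10001001 (8 bits); e = f_P(D_Q)/f_Q(D_P).
The quotient is 50071626677933 + 126813561200710*t + 134715297477913*t^2 + 50174107797463*t^3.
(50071626677933 + 126813561200710*t + 134715297477913*t^2 + 50174107797463*t^3)^{51} mod (139065814070851,f) = 85320896650217 + 26231485089974*t + 4876803296684*t^2 + 93234942733637*t^3.

85320896650217 + 26231485089974*t + 4876803296684*t^2 + 93234942733637*t^3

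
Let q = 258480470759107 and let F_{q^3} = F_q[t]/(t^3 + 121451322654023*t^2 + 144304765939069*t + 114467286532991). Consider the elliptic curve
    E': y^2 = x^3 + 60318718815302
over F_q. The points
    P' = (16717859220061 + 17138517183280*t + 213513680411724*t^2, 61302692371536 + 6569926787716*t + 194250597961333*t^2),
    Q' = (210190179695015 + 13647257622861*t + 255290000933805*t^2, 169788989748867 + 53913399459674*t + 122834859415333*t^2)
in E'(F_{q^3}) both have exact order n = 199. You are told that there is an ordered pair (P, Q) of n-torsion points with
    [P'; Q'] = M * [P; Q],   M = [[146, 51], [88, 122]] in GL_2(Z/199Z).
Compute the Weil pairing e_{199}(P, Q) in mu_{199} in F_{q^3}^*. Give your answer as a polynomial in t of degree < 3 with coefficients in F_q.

101701011060310 + 44823009067596*t + 33295116328125*t^2

The 199-Weil pairing on E[199] over F_{258480470759107} is alternating-bilinear: e_{199}(P',Q') = e_{199}(P,Q)^det(M).
det(M) mod 199 = 190; its inverse in (Z/199)^* is 22 (check: 190*22 mod 199 = 1).
n = 199 = (11000111)_2 (8 bits, wt 5); accumulate f_{199,P'}(Q'+S)/f_{199,P'}(S) along the 7-step ladder.
e_{199}(P',Q') = 10005469747172 + 69007884245432*t + 13913228448304*t^2.
Finally e_{199}(P,Q) = 101701011060310 + 44823009067596*t + 33295116328125*t^2.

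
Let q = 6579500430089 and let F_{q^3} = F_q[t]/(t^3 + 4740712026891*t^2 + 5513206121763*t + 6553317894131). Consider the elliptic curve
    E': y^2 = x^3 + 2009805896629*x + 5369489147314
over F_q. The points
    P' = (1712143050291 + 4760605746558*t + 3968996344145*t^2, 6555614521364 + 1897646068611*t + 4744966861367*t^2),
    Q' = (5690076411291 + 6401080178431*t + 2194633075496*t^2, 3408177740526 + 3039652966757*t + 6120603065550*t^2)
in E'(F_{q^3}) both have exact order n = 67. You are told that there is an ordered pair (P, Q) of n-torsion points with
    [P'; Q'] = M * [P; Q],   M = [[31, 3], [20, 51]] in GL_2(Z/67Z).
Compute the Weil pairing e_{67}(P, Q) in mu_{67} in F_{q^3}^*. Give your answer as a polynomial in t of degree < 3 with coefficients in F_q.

Under M = [[31,3],[20,51]] in GL_2(Z/67), e_{67}(P',Q') = e_{67}(P,Q)^(31*51-3*20 mod 67).
31*51 - 3*20 = 1521; reduced mod 67: det = 47, inverse 10.
Run Miller on y^2=x^3+2009805896629*x+5369489147314 over F_{6579500430089}: ladder 1000011 (7 bits); e = f_P(D_Q)/f_Q(D_P).
So e_{67}(P',Q') = 3225686041335 + 173954447031*t + 5951643832197*t^2.
Hence e(P,Q) = 1515944562354 + 2157678554209*t + 6110520130157*t^2 in F_{6579500430089^3}^*.

1515944562354 + 2157678554209*t + 6110520130157*t^2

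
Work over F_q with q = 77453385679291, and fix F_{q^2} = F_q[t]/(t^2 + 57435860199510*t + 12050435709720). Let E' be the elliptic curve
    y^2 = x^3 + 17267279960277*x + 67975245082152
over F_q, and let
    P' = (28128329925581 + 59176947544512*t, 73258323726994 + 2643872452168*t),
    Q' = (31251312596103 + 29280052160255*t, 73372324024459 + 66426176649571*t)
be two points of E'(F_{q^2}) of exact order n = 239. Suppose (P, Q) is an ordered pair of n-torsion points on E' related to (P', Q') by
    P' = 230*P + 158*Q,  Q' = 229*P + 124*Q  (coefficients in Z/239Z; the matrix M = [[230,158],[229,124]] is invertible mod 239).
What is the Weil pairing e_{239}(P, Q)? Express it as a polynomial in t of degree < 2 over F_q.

e_{239} is bilinear + alternating on E[239], so e_{239}(230*P + 158*Q, 229*P + 124*Q) = e_{239}(P,Q)^(230*124-158*229).
Hence e(P,Q) = e(P',Q')^{17} where 17 = 225^{-1} mod 239.
Build f_{239,P'} and f_{239,Q'} via the 8-bit ladder of 239=11101111_2; evaluate at shifted divisors; quotient in F_{77453385679291^2}.
The quotient is 65698728222582 + 18983569068790*t.
Finally e_{239}(P,Q) = 14489556269604 + 19653516788540*t.

14489556269604 + 19653516788540*t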